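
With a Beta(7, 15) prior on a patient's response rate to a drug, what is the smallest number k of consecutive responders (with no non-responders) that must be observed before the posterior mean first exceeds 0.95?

After k responders and 0 non-responders the posterior is Beta(7+k, 15), with mean (7+k)/(7+15+k).
Set (7+k)/(22+k) > 0.95 and solve: k > (0.95·22 − 7)/(1 − 0.95) = 278.000.
The smallest integer exceeding 278.000 is 279, and checking k=279: (286)/(301) = 0.9502 > 0.95.

k = 279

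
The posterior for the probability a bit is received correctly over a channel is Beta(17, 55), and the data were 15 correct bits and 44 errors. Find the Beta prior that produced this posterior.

Beta is conjugate to the binomial likelihood: posterior = Beta(α+s, β+f).
So α = 17 − 15 = 2 and β = 55 − 44 = 11.

Beta(2, 11)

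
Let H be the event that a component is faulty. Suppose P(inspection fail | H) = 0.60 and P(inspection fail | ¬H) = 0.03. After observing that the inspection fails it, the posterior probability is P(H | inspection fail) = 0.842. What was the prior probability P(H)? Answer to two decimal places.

In odds form, posterior odds = prior odds × likelihood ratio, so prior odds = posterior odds ÷ LR.
Posterior odds = 0.842/(1−0.842) = 5.3291. LR = 0.60/0.03 = 20.0000.
Prior odds = 5.3291/20.0000 = 0.2665, so P(H) = 0.2665/(1+0.2665) ≈ 0.21.

P(H) = 0.21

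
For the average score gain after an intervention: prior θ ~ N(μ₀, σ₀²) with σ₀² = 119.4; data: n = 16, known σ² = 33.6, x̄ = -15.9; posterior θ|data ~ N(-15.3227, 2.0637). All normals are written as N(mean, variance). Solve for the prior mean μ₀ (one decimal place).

With known observation variance, the Normal–Normal posterior has precision τ_n = τ₀ + n/σ² and mean μ_n = (τ₀μ₀ + (n/σ²)x̄)/τ_n.
Here τ₀ = 1/119.4 = 0.008375 and τ_data = 16/33.6 = 0.476190, so τ_n = 0.484565.
Rearranging for μ₀: μ₀ = (μ_n·τ_n − τ_data·x̄)/τ₀ = (-15.3227·0.484565 − 0.476190·-15.9) / 0.008375 = 0.146577/0.008375 ≈ 17.5.

μ₀ = 17.5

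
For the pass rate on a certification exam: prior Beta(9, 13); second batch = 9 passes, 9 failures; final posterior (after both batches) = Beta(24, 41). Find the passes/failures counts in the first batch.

6 passes and 19 failures

Sequential conjugate updates are equivalent to a single update on the pooled data, so total successes = posterior α − prior α and total failures = posterior β − prior β.
Total across both batches: 24−9=15 passes, 41−13=28 failures.
Subtract the second batch: 15−9=6 passes and 28−9=19 failures.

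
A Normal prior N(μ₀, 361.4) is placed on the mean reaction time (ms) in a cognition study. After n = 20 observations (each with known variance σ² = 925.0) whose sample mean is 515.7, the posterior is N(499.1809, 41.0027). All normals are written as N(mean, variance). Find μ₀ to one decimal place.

μ₀ = 370.1

With known observation variance, the Normal–Normal posterior has precision τ_n = τ₀ + n/σ² and mean μ_n = (τ₀μ₀ + (n/σ²)x̄)/τ_n.
Here τ₀ = 1/361.4 = 0.002767 and τ_data = 20/925.0 = 0.021622, so τ_n = 0.024389.
Rearranging for μ₀: μ₀ = (μ_n·τ_n − τ_data·x̄)/τ₀ = (499.1809·0.024389 − 0.021622·515.7) / 0.002767 = 1.024058/0.002767 ≈ 370.1.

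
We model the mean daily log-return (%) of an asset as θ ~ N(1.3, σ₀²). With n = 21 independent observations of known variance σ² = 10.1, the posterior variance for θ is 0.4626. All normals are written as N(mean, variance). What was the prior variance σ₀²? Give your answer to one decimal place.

σ₀² = 12.1

Posterior precision equals prior precision plus data precision: 1/σ_n² = 1/σ₀² + n/σ².
So 1/σ₀² = 1/0.4626 − 21/10.1 = 2.161695 − 2.079208 = 0.082487.
Hence σ₀² = 1/0.082487 ≈ 12.1.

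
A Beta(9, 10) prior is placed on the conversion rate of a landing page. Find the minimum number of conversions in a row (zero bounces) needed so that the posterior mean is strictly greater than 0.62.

After k conversions and 0 bounces the posterior is Beta(9+k, 10), with mean (9+k)/(9+10+k).
Set (9+k)/(19+k) > 0.62 and solve: k > (0.62·19 − 9)/(1 − 0.62) = 7.316.
The smallest integer exceeding 7.316 is 8.

k = 8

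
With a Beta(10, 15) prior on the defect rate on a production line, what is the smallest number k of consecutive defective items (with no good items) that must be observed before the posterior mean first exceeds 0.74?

After k defective items and 0 good items the posterior is Beta(10+k, 15), with mean (10+k)/(10+15+k).
Set (10+k)/(25+k) > 0.74 and solve: k > (0.74·25 − 10)/(1 − 0.74) = 32.692.
The smallest integer exceeding 32.692 is 33, and checking k=33: (43)/(58) = 0.7414 > 0.74.

k = 33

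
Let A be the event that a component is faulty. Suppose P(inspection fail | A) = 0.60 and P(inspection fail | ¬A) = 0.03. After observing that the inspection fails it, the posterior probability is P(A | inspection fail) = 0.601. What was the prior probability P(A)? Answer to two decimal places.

P(A) = 0.07

Bayes' rule in odds form gives O(A|E) = O(A)·[P(E|A)/P(E|¬A)], hence O(A) = O(A|E)/LR.
Posterior odds = 0.601/(1−0.601) = 1.5063. LR = 0.60/0.03 = 20.0000.
Prior odds = 1.5063/20.0000 = 0.0753, so P(A) = 0.0753/(1+0.0753) ≈ 0.07.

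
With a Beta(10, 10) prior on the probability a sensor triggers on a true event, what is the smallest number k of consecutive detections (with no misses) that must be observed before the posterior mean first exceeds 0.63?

After k detections and 0 misses the posterior is Beta(10+k, 10), with mean (10+k)/(10+10+k).
Set (10+k)/(20+k) > 0.63 and solve: k > (0.63·20 − 10)/(1 − 0.63) = 7.027.
The smallest integer exceeding 7.027 is 8.

k = 8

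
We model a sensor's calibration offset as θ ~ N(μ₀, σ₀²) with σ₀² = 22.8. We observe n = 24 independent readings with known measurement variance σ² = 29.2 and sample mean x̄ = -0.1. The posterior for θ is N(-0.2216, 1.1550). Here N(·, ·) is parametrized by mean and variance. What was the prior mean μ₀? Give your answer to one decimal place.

μ₀ = -2.5

With known observation variance, the Normal–Normal posterior has precision τ_n = τ₀ + n/σ² and mean μ_n = (τ₀μ₀ + (n/σ²)x̄)/τ_n.
Here τ₀ = 1/22.8 = 0.043860 and τ_data = 24/29.2 = 0.821918, so τ_n = 0.865778.
Rearranging for μ₀: μ₀ = (μ_n·τ_n − τ_data·x̄)/τ₀ = (-0.2216·0.865778 − 0.821918·-0.1) / 0.043860 = -0.109665/0.043860 ≈ -2.5.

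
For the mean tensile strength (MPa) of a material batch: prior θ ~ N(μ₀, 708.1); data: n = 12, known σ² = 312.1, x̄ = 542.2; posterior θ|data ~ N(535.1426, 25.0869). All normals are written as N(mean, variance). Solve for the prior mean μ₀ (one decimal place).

The posterior mean is a precision-weighted average: μ_n = (τ₀μ₀ + τ_data·x̄)/(τ₀+τ_data), with τ₀=1/σ₀² and τ_data=n/σ².
Here τ₀ = 1/708.1 = 0.001412 and τ_data = 12/312.1 = 0.038449, so τ_n = 0.039861.
Rearranging for μ₀: μ₀ = (μ_n·τ_n − τ_data·x̄)/τ₀ = (535.1426·0.039861 − 0.038449·542.2) / 0.001412 = 0.484271/0.001412 ≈ 343.0.

μ₀ = 343.0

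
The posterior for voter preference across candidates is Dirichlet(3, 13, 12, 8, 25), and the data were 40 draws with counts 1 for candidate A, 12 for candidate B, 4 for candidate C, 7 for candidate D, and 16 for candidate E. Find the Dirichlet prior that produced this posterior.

Dirichlet(2, 1, 8, 1, 9)

For a Dirichlet(α) prior with multinomial counts c, the posterior is Dirichlet(α + c) componentwise.
Subtract each count from the matching posterior parameter: 3−1=2, 13−12=1, 12−4=8, 8−7=1, 25−16=9.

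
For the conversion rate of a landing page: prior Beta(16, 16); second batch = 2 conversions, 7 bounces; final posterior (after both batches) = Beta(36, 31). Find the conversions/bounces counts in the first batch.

18 conversions and 8 bounces

Sequential conjugate updates are equivalent to a single update on the pooled data, so total successes = posterior α − prior α and total failures = posterior β − prior β.
Total across both batches: 36−16=20 conversions, 31−16=15 bounces.
Subtract the second batch: 20−2=18 conversions and 15−7=8 bounces.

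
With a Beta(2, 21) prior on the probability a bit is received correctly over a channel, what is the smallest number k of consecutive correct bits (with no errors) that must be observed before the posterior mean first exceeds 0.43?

k = 14

After k correct bits and 0 errors the posterior is Beta(2+k, 21), with mean (2+k)/(2+21+k).
Set (2+k)/(23+k) > 0.43 and solve: k > (0.43·23 − 2)/(1 − 0.43) = 13.842.
The smallest integer exceeding 13.842 is 14.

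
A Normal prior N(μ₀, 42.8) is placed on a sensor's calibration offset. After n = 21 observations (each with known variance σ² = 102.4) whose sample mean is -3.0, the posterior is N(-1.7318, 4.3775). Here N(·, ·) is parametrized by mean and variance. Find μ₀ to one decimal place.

μ₀ = 9.4

The posterior mean is a precision-weighted average: μ_n = (τ₀μ₀ + τ_data·x̄)/(τ₀+τ_data), with τ₀=1/σ₀² and τ_data=n/σ².
Here τ₀ = 1/42.8 = 0.023364 and τ_data = 21/102.4 = 0.205078, so τ_n = 0.228442.
Rearranging for μ₀: μ₀ = (μ_n·τ_n − τ_data·x̄)/τ₀ = (-1.7318·0.228442 − 0.205078·-3.0) / 0.023364 = 0.219618/0.023364 ≈ 9.4.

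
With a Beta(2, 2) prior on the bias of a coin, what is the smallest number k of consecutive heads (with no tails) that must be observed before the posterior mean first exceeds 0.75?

After k heads and 0 tails the posterior is Beta(2+k, 2), with mean (2+k)/(2+2+k).
Set (2+k)/(4+k) > 0.75 and solve: k > (0.75·4 − 2)/(1 − 0.75) = 4.000.
The smallest integer exceeding 4.000 is 5.

k = 5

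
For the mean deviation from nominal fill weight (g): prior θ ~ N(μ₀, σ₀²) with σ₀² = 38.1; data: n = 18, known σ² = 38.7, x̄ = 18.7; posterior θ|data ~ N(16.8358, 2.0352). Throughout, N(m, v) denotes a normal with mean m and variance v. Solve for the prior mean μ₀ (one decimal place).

μ₀ = -16.2

With known observation variance, the Normal–Normal posterior has precision τ_n = τ₀ + n/σ² and mean μ_n = (τ₀μ₀ + (n/σ²)x̄)/τ_n.
Here τ₀ = 1/38.1 = 0.026247 and τ_data = 18/38.7 = 0.465116, so τ_n = 0.491363.
Rearranging for μ₀: μ₀ = (μ_n·τ_n − τ_data·x̄)/τ₀ = (16.8358·0.491363 − 0.465116·18.7) / 0.026247 = -0.425180/0.026247 ≈ -16.2.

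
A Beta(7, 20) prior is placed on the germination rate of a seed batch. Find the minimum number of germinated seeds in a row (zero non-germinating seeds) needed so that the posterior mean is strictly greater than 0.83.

k = 91

After k germinated seeds and 0 non-germinating seeds the posterior is Beta(7+k, 20), with mean (7+k)/(7+20+k).
Set (7+k)/(27+k) > 0.83 and solve: k > (0.83·27 − 7)/(1 − 0.83) = 90.647.
The smallest integer exceeding 90.647 is 91, and checking k=91: (98)/(118) = 0.8305 > 0.83.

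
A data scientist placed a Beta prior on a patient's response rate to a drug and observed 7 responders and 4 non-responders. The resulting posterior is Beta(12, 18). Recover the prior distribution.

Beta is conjugate to the binomial likelihood: posterior = Beta(α+s, β+f).
So α = 12 − 7 = 5 and β = 18 − 4 = 14.

Beta(5, 14)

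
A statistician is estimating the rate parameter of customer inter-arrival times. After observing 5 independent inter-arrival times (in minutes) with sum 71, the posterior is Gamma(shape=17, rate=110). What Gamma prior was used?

For an exponential likelihood with a Gamma(α, β) prior on the rate, n observations with total T give posterior Gamma(α+n, β+T).
So α = 17 − 5 = 12 and β = 110 − 71 = 39.

Gamma(shape=12, rate=39)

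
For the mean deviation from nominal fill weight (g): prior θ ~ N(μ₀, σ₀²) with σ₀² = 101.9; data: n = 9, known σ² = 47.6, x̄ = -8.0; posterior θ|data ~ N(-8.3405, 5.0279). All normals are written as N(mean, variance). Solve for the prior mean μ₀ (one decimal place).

μ₀ = -14.9

The posterior mean is a precision-weighted average: μ_n = (τ₀μ₀ + τ_data·x̄)/(τ₀+τ_data), with τ₀=1/σ₀² and τ_data=n/σ².
Here τ₀ = 1/101.9 = 0.009814 and τ_data = 9/47.6 = 0.189076, so τ_n = 0.198890.
Rearranging for μ₀: μ₀ = (μ_n·τ_n − τ_data·x̄)/τ₀ = (-8.3405·0.198890 − 0.189076·-8.0) / 0.009814 = -0.146234/0.009814 ≈ -14.9.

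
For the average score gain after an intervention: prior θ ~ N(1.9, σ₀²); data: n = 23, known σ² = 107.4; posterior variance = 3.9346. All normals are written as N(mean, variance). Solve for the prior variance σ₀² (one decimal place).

Posterior precision equals prior precision plus data precision: 1/σ_n² = 1/σ₀² + n/σ².
So 1/σ₀² = 1/3.9346 − 23/107.4 = 0.254155 − 0.214153 = 0.040002.
Hence σ₀² = 1/0.040002 ≈ 25.0.

σ₀² = 25.0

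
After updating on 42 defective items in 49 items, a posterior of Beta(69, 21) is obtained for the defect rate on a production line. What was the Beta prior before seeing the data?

A Beta(α, β) prior with s successes and f failures in binomial data gives a Beta(α+s, β+f) posterior.
So α = 69 − 42 = 27 and β = 21 − 7 = 14.

Beta(27, 14)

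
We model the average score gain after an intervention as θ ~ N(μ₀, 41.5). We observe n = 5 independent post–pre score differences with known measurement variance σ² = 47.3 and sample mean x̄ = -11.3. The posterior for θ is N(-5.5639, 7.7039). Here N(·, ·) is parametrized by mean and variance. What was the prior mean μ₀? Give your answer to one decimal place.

μ₀ = 19.6

The posterior mean is a precision-weighted average: μ_n = (τ₀μ₀ + τ_data·x̄)/(τ₀+τ_data), with τ₀=1/σ₀² and τ_data=n/σ².
Here τ₀ = 1/41.5 = 0.024096 and τ_data = 5/47.3 = 0.105708, so τ_n = 0.129804.
Rearranging for μ₀: μ₀ = (μ_n·τ_n − τ_data·x̄)/τ₀ = (-5.5639·0.129804 − 0.105708·-11.3) / 0.024096 = 0.472284/0.024096 ≈ 19.6.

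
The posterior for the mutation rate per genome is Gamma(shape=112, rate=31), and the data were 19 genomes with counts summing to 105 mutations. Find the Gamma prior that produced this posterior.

Gamma(shape=7, rate=12)

Gamma–Poisson conjugacy: posterior shape = α + Σxᵢ, posterior rate = β + n.
So α = 112 − 105 = 7 and β = 31 − 19 = 12.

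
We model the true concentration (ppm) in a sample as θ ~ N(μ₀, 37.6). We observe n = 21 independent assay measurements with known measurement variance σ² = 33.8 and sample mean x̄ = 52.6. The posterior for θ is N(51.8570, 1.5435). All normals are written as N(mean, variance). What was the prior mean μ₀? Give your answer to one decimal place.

With known observation variance, the Normal–Normal posterior has precision τ_n = τ₀ + n/σ² and mean μ_n = (τ₀μ₀ + (n/σ²)x̄)/τ_n.
Here τ₀ = 1/37.6 = 0.026596 and τ_data = 21/33.8 = 0.621302, so τ_n = 0.647898.
Rearranging for μ₀: μ₀ = (μ_n·τ_n − τ_data·x̄)/τ₀ = (51.8570·0.647898 − 0.621302·52.6) / 0.026596 = 0.917561/0.026596 ≈ 34.5.

μ₀ = 34.5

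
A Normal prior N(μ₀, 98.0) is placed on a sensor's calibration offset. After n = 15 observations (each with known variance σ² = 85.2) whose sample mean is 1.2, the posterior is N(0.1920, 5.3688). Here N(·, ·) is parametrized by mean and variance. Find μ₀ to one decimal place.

The posterior mean is a precision-weighted average: μ_n = (τ₀μ₀ + τ_data·x̄)/(τ₀+τ_data), with τ₀=1/σ₀² and τ_data=n/σ².
Here τ₀ = 1/98.0 = 0.010204 and τ_data = 15/85.2 = 0.176056, so τ_n = 0.186260.
Rearranging for μ₀: μ₀ = (μ_n·τ_n − τ_data·x̄)/τ₀ = (0.1920·0.186260 − 0.176056·1.2) / 0.010204 = -0.175505/0.010204 ≈ -17.2.

μ₀ = -17.2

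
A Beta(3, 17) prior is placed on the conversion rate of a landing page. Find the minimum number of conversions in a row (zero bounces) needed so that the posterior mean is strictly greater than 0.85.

After k conversions and 0 bounces the posterior is Beta(3+k, 17), with mean (3+k)/(3+17+k).
Set (3+k)/(20+k) > 0.85 and solve: k > (0.85·20 − 3)/(1 − 0.85) = 93.333.
The smallest integer exceeding 93.333 is 94, and checking k=94: (97)/(114) = 0.8509 > 0.85.

k = 94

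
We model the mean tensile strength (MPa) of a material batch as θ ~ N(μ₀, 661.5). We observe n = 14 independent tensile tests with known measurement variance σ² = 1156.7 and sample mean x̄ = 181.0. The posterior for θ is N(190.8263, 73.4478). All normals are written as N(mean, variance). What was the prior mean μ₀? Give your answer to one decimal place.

With known observation variance, the Normal–Normal posterior has precision τ_n = τ₀ + n/σ² and mean μ_n = (τ₀μ₀ + (n/σ²)x̄)/τ_n.
Here τ₀ = 1/661.5 = 0.001512 and τ_data = 14/1156.7 = 0.012103, so τ_n = 0.013615.
Rearranging for μ₀: μ₀ = (μ_n·τ_n − τ_data·x̄)/τ₀ = (190.8263·0.013615 − 0.012103·181.0) / 0.001512 = 0.407457/0.001512 ≈ 269.5.

μ₀ = 269.5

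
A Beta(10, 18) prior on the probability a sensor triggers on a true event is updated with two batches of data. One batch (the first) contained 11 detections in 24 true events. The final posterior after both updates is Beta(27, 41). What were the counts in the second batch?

6 detections and 10 misses

Because Beta–binomial updating is additive in the counts, the combined data contributed (α_post−α_prior, β_post−β_prior) successes and failures.
Total across both batches: 27−10=17 detections, 41−18=23 misses.
Subtract the first batch: 17−11=6 detections and 23−13=10 misses.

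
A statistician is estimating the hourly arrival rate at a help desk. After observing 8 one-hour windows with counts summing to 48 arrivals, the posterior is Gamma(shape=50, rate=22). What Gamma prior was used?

Gamma(shape=2, rate=14)

Gamma–Poisson conjugacy: posterior shape = α + Σxᵢ, posterior rate = β + n.
So α = 50 − 48 = 2 and β = 22 − 8 = 14.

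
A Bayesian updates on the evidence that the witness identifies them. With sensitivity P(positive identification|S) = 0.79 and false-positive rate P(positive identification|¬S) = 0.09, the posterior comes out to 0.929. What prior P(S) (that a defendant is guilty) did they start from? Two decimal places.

In odds form, posterior odds = prior odds × likelihood ratio, so prior odds = posterior odds ÷ LR.
Posterior odds = 0.929/(1−0.929) = 13.0845. LR = 0.79/0.09 = 8.7778.
Prior odds = 13.0845/8.7778 = 1.4906, so P(S) = 1.4906/(1+1.4906) ≈ 0.60.

P(S) = 0.60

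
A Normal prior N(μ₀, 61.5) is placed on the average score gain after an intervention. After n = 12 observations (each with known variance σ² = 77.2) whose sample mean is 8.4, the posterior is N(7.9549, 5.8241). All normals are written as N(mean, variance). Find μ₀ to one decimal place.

μ₀ = 3.7

The posterior mean is a precision-weighted average: μ_n = (τ₀μ₀ + τ_data·x̄)/(τ₀+τ_data), with τ₀=1/σ₀² and τ_data=n/σ².
Here τ₀ = 1/61.5 = 0.016260 and τ_data = 12/77.2 = 0.155440, so τ_n = 0.171700.
Rearranging for μ₀: μ₀ = (μ_n·τ_n − τ_data·x̄)/τ₀ = (7.9549·0.171700 − 0.155440·8.4) / 0.016260 = 0.060160/0.016260 ≈ 3.7.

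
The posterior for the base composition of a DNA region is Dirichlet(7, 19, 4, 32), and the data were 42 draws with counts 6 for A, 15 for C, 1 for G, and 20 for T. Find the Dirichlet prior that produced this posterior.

Dirichlet(1, 4, 3, 12)

For a Dirichlet(α) prior with multinomial counts c, the posterior is Dirichlet(α + c) componentwise.
Subtract each count from the matching posterior parameter: 7−6=1, 19−15=4, 4−1=3, 32−20=12.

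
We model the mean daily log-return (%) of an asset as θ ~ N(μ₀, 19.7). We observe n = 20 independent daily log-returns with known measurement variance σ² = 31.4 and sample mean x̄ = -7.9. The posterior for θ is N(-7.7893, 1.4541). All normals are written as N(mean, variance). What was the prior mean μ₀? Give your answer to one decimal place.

μ₀ = -6.4

With known observation variance, the Normal–Normal posterior has precision τ_n = τ₀ + n/σ² and mean μ_n = (τ₀μ₀ + (n/σ²)x̄)/τ_n.
Here τ₀ = 1/19.7 = 0.050761 and τ_data = 20/31.4 = 0.636943, so τ_n = 0.687704.
Rearranging for μ₀: μ₀ = (μ_n·τ_n − τ_data·x̄)/τ₀ = (-7.7893·0.687704 − 0.636943·-7.9) / 0.050761 = -0.324883/0.050761 ≈ -6.4.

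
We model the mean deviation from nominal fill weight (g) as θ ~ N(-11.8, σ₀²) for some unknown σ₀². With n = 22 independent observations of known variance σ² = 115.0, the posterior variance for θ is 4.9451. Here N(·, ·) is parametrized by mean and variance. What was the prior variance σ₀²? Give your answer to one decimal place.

For the Normal–Normal model with known σ², precisions add: τ_n = τ₀ + n/σ².
So 1/σ₀² = 1/4.9451 − 22/115.0 = 0.202220 − 0.191304 = 0.010916.
Hence σ₀² = 1/0.010916 ≈ 91.6.

σ₀² = 91.6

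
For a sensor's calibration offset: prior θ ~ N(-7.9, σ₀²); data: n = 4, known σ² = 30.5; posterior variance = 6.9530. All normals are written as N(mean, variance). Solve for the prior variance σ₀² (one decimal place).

σ₀² = 78.9

Posterior precision equals prior precision plus data precision: 1/σ_n² = 1/σ₀² + n/σ².
So 1/σ₀² = 1/6.9530 − 4/30.5 = 0.143823 − 0.131148 = 0.012675.
Hence σ₀² = 1/0.012675 ≈ 78.9.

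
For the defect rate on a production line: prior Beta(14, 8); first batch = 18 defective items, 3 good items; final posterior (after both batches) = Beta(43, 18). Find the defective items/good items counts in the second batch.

Sequential conjugate updates are equivalent to a single update on the pooled data, so total successes = posterior α − prior α and total failures = posterior β − prior β.
Total across both batches: 43−14=29 defective items, 18−8=10 good items.
Subtract the first batch: 29−18=11 defective items and 10−3=7 good items.

11 defective items and 7 good items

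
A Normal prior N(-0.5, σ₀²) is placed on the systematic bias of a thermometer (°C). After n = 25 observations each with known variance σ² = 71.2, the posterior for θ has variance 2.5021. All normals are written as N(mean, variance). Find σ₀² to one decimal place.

σ₀² = 20.6

Posterior precision equals prior precision plus data precision: 1/σ_n² = 1/σ₀² + n/σ².
So 1/σ₀² = 1/2.5021 − 25/71.2 = 0.399664 − 0.351124 = 0.048540.
Hence σ₀² = 1/0.048540 ≈ 20.6.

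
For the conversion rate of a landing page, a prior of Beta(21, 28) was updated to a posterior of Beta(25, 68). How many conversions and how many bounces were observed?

4 conversions and 40 bounces

A Beta(α, β) prior with s successes and f failures in binomial data gives a Beta(α+s, β+f) posterior.
Match parameters: s=25−21=4, f=68−28=40.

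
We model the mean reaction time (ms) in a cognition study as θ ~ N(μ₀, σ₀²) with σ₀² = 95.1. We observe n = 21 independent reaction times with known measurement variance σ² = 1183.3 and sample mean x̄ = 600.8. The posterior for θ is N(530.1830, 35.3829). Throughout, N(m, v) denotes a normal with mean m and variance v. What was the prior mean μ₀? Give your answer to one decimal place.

μ₀ = 411.0

The posterior mean is a precision-weighted average: μ_n = (τ₀μ₀ + τ_data·x̄)/(τ₀+τ_data), with τ₀=1/σ₀² and τ_data=n/σ².
Here τ₀ = 1/95.1 = 0.010515 and τ_data = 21/1183.3 = 0.017747, so τ_n = 0.028262.
Rearranging for μ₀: μ₀ = (μ_n·τ_n − τ_data·x̄)/τ₀ = (530.1830·0.028262 − 0.017747·600.8) / 0.010515 = 4.321634/0.010515 ≈ 411.0.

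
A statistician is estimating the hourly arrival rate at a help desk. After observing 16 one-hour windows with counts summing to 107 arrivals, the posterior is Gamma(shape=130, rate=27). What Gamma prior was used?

Gamma(shape=23, rate=11)

Gamma–Poisson conjugacy: posterior shape = α + Σxᵢ, posterior rate = β + n.
So α = 130 − 107 = 23 and β = 27 − 16 = 11.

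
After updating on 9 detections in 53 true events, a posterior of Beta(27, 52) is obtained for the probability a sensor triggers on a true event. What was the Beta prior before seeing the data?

Beta(18, 8)

Under Beta–binomial conjugacy the posterior parameters are (α+s, β+f).
Subtract the data counts: 27−9=18, 52−44=8.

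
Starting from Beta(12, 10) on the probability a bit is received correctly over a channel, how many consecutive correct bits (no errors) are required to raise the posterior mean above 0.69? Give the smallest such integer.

k = 11

After k correct bits and 0 errors the posterior is Beta(12+k, 10), with mean (12+k)/(12+10+k).
Set (12+k)/(22+k) > 0.69 and solve: k > (0.69·22 − 12)/(1 − 0.69) = 10.258.
The smallest integer exceeding 10.258 is 11, and checking k=11: (23)/(33) = 0.6970 > 0.69.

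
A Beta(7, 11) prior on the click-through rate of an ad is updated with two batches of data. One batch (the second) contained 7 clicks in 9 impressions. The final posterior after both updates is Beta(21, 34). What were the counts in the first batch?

7 clicks and 21 non-clicks

Because Beta–binomial updating is additive in the counts, the combined data contributed (α_post−α_prior, β_post−β_prior) successes and failures.
Total across both batches: 21−7=14 clicks, 34−11=23 non-clicks.
Subtract the second batch: 14−7=7 clicks and 23−2=21 non-clicks.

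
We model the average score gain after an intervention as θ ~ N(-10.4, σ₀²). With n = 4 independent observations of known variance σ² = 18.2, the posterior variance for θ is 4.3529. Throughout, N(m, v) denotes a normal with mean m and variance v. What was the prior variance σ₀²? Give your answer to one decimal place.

Posterior precision equals prior precision plus data precision: 1/σ_n² = 1/σ₀² + n/σ².
So 1/σ₀² = 1/4.3529 − 4/18.2 = 0.229732 − 0.219780 = 0.009952.
Hence σ₀² = 1/0.009952 ≈ 100.5.

σ₀² = 100.5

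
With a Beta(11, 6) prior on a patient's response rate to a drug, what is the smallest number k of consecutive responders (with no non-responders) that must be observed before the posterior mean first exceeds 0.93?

k = 69

After k responders and 0 non-responders the posterior is Beta(11+k, 6), with mean (11+k)/(11+6+k).
Set (11+k)/(17+k) > 0.93 and solve: k > (0.93·17 − 11)/(1 − 0.93) = 68.714.
The smallest integer exceeding 68.714 is 69, and checking k=69: (80)/(86) = 0.9302 > 0.93.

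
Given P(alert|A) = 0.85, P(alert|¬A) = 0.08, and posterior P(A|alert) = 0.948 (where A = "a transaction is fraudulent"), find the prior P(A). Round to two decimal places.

Bayes' rule in odds form gives O(A|E) = O(A)·[P(E|A)/P(E|¬A)], hence O(A) = O(A|E)/LR.
Posterior odds = 0.948/(1−0.948) = 18.2308. LR = 0.85/0.08 = 10.6250.
Prior odds = 18.2308/10.6250 = 1.7158, so P(A) = 1.7158/(1+1.7158) ≈ 0.63.

P(A) = 0.63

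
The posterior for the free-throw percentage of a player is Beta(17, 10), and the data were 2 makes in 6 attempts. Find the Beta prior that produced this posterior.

Beta(15, 6)

Beta is conjugate to the binomial likelihood: posterior = Beta(α+s, β+f).
Subtract the data counts: 17−2=15, 10−4=6.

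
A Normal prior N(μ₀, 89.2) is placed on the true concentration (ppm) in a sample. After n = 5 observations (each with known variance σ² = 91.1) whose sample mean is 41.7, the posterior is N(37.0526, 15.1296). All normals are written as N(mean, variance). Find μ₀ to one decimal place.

μ₀ = 14.3

The posterior mean is a precision-weighted average: μ_n = (τ₀μ₀ + τ_data·x̄)/(τ₀+τ_data), with τ₀=1/σ₀² and τ_data=n/σ².
Here τ₀ = 1/89.2 = 0.011211 and τ_data = 5/91.1 = 0.054885, so τ_n = 0.066096.
Rearranging for μ₀: μ₀ = (μ_n·τ_n − τ_data·x̄)/τ₀ = (37.0526·0.066096 − 0.054885·41.7) / 0.011211 = 0.160324/0.011211 ≈ 14.3.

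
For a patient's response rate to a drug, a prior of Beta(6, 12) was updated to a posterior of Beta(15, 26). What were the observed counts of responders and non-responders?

9 responders and 14 non-responders

Beta is conjugate to the binomial likelihood: posterior = Beta(α+s, β+f).
So s = 15 − 6 = 9 and f = 26 − 12 = 14.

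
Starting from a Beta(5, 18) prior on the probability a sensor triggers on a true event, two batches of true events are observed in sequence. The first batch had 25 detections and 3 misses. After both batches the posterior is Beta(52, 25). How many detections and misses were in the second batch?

Sequential conjugate updates are equivalent to a single update on the pooled data, so total successes = posterior α − prior α and total failures = posterior β − prior β.
Total across both batches: 52−5=47 detections, 25−18=7 misses.
Subtract the first batch: 47−25=22 detections and 7−3=4 misses.

22 detections and 4 misses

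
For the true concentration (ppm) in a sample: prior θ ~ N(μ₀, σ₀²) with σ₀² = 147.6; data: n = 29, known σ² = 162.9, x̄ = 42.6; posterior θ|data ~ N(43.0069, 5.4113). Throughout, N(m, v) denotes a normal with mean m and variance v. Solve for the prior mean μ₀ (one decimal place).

μ₀ = 53.7

With known observation variance, the Normal–Normal posterior has precision τ_n = τ₀ + n/σ² and mean μ_n = (τ₀μ₀ + (n/σ²)x̄)/τ_n.
Here τ₀ = 1/147.6 = 0.006775 and τ_data = 29/162.9 = 0.178023, so τ_n = 0.184798.
Rearranging for μ₀: μ₀ = (μ_n·τ_n − τ_data·x̄)/τ₀ = (43.0069·0.184798 − 0.178023·42.6) / 0.006775 = 0.363809/0.006775 ≈ 53.7.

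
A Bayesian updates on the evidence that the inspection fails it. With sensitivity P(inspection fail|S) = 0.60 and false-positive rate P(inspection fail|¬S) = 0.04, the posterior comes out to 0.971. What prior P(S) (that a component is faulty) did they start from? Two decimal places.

P(S) = 0.69

In odds form, posterior odds = prior odds × likelihood ratio, so prior odds = posterior odds ÷ LR.
Posterior odds = 0.971/(1−0.971) = 33.4828. LR = 0.60/0.04 = 15.0000.
Prior odds = 33.4828/15.0000 = 2.2322, so P(S) = 2.2322/(1+2.2322) ≈ 0.69.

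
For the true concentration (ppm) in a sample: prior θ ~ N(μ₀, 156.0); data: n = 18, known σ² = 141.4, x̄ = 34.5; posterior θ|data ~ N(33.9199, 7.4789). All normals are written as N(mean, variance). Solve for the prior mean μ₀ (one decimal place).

With known observation variance, the Normal–Normal posterior has precision τ_n = τ₀ + n/σ² and mean μ_n = (τ₀μ₀ + (n/σ²)x̄)/τ_n.
Here τ₀ = 1/156.0 = 0.006410 and τ_data = 18/141.4 = 0.127298, so τ_n = 0.133708.
Rearranging for μ₀: μ₀ = (μ_n·τ_n − τ_data·x̄)/τ₀ = (33.9199·0.133708 − 0.127298·34.5) / 0.006410 = 0.143581/0.006410 ≈ 22.4.

μ₀ = 22.4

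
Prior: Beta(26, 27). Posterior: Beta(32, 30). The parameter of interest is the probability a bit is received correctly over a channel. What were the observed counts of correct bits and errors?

Under Beta–binomial conjugacy the posterior parameters are (a+s, b+f).
So s = 32 − 26 = 6 and f = 30 − 27 = 3.

6 correct bits and 3 errors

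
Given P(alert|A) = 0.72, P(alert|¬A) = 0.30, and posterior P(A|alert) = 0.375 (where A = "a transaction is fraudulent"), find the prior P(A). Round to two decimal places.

Bayes' rule in odds form gives O(A|E) = O(A)·[P(E|A)/P(E|¬A)], hence O(A) = O(A|E)/LR.
Posterior odds = 0.375/(1−0.375) = 0.6000. LR = 0.72/0.30 = 2.4000.
Prior odds = 0.6000/2.4000 = 0.2500, so P(A) = 0.2500/(1+0.2500) ≈ 0.20.

P(A) = 0.20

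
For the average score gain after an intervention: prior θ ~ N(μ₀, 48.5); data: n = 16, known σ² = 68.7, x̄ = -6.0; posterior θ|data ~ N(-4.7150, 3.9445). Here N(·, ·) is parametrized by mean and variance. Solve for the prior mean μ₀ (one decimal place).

μ₀ = 9.8

The posterior mean is a precision-weighted average: μ_n = (τ₀μ₀ + τ_data·x̄)/(τ₀+τ_data), with τ₀=1/σ₀² and τ_data=n/σ².
Here τ₀ = 1/48.5 = 0.020619 and τ_data = 16/68.7 = 0.232897, so τ_n = 0.253516.
Rearranging for μ₀: μ₀ = (μ_n·τ_n − τ_data·x̄)/τ₀ = (-4.7150·0.253516 − 0.232897·-6.0) / 0.020619 = 0.202054/0.020619 ≈ 9.8.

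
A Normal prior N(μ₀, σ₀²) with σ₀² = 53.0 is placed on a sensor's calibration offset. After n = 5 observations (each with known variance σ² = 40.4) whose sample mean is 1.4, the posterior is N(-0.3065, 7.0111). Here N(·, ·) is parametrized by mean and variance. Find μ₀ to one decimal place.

With known observation variance, the Normal–Normal posterior has precision τ_n = τ₀ + n/σ² and mean μ_n = (τ₀μ₀ + (n/σ²)x̄)/τ_n.
Here τ₀ = 1/53.0 = 0.018868 and τ_data = 5/40.4 = 0.123762, so τ_n = 0.142630.
Rearranging for μ₀: μ₀ = (μ_n·τ_n − τ_data·x̄)/τ₀ = (-0.3065·0.142630 − 0.123762·1.4) / 0.018868 = -0.216983/0.018868 ≈ -11.5.

μ₀ = -11.5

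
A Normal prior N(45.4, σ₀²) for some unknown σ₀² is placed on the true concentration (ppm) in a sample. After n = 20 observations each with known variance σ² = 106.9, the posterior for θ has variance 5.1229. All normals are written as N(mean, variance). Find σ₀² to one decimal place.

Posterior precision equals prior precision plus data precision: 1/σ_n² = 1/σ₀² + n/σ².
So 1/σ₀² = 1/5.1229 − 20/106.9 = 0.195202 − 0.187091 = 0.008111.
Hence σ₀² = 1/0.008111 ≈ 123.3.

σ₀² = 123.3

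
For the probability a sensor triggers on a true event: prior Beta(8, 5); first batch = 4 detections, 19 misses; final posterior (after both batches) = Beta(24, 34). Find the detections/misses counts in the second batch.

Because Beta–binomial updating is additive in the counts, the combined data contributed (α_post−α_prior, β_post−β_prior) successes and failures.
Total across both batches: 24−8=16 detections, 34−5=29 misses.
Subtract the first batch: 16−4=12 detections and 29−19=10 misses.

12 detections and 10 misses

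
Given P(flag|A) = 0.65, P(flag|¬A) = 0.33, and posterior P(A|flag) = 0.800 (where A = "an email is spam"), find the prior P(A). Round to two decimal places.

Bayes' rule in odds form gives O(A|E) = O(A)·[P(E|A)/P(E|¬A)], hence O(A) = O(A|E)/LR.
Posterior odds = 0.800/(1−0.800) = 4.0000. LR = 0.65/0.33 = 1.9697.
Prior odds = 4.0000/1.9697 = 2.0308, so P(A) = 2.0308/(1+2.0308) ≈ 0.67.

P(A) = 0.67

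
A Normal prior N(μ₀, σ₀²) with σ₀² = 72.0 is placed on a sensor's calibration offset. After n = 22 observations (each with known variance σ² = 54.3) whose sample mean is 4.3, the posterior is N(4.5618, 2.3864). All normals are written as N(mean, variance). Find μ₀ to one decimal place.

μ₀ = 12.2

The posterior mean is a precision-weighted average: μ_n = (τ₀μ₀ + τ_data·x̄)/(τ₀+τ_data), with τ₀=1/σ₀² and τ_data=n/σ².
Here τ₀ = 1/72.0 = 0.013889 and τ_data = 22/54.3 = 0.405157, so τ_n = 0.419046.
Rearranging for μ₀: μ₀ = (μ_n·τ_n − τ_data·x̄)/τ₀ = (4.5618·0.419046 − 0.405157·4.3) / 0.013889 = 0.169429/0.013889 ≈ 12.2.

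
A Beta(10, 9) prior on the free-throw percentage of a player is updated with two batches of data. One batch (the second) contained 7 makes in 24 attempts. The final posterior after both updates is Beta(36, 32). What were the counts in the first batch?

Sequential conjugate updates are equivalent to a single update on the pooled data, so total successes = posterior α − prior α and total failures = posterior β − prior β.
Total across both batches: 36−10=26 makes, 32−9=23 misses.
Subtract the second batch: 26−7=19 makes and 23−17=6 misses.

19 makes and 6 misses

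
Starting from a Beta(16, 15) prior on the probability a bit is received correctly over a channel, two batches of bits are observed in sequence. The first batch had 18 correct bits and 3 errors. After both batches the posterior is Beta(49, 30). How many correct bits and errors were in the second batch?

Because Beta–binomial updating is additive in the counts, the combined data contributed (α_post−α_prior, β_post−β_prior) successes and failures.
Total across both batches: 49−16=33 correct bits, 30−15=15 errors.
Subtract the first batch: 33−18=15 correct bits and 15−3=12 errors.

15 correct bits and 12 errors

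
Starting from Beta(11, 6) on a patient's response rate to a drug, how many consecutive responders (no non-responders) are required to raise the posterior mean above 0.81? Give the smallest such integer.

k = 15

After k responders and 0 non-responders the posterior is Beta(11+k, 6), with mean (11+k)/(11+6+k).
Set (11+k)/(17+k) > 0.81 and solve: k > (0.81·17 − 11)/(1 − 0.81) = 14.579.
The smallest integer exceeding 14.579 is 15.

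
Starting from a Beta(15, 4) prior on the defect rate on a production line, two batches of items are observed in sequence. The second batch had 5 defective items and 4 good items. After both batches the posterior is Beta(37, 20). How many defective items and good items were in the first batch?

17 defective items and 12 good items

Because Beta–binomial updating is additive in the counts, the combined data contributed (α_post−α_prior, β_post−β_prior) successes and failures.
Total across both batches: 37−15=22 defective items, 20−4=16 good items.
Subtract the second batch: 22−5=17 defective items and 16−4=12 good items.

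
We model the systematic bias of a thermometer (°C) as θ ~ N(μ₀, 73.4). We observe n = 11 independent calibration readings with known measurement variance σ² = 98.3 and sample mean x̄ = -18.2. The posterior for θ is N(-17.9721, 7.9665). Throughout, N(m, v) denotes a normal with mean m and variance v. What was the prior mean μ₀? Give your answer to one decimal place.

μ₀ = -16.1

With known observation variance, the Normal–Normal posterior has precision τ_n = τ₀ + n/σ² and mean μ_n = (τ₀μ₀ + (n/σ²)x̄)/τ_n.
Here τ₀ = 1/73.4 = 0.013624 and τ_data = 11/98.3 = 0.111902, so τ_n = 0.125526.
Rearranging for μ₀: μ₀ = (μ_n·τ_n − τ_data·x̄)/τ₀ = (-17.9721·0.125526 − 0.111902·-18.2) / 0.013624 = -0.219349/0.013624 ≈ -16.1.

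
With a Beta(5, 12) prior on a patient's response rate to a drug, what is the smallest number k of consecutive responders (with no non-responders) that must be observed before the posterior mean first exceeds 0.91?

After k responders and 0 non-responders the posterior is Beta(5+k, 12), with mean (5+k)/(5+12+k).
Set (5+k)/(17+k) > 0.91 and solve: k > (0.91·17 − 5)/(1 − 0.91) = 116.333.
The smallest integer exceeding 116.333 is 117.

k = 117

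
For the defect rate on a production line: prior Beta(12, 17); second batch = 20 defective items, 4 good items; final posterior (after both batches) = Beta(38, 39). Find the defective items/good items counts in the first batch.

6 defective items and 18 good items

Sequential conjugate updates are equivalent to a single update on the pooled data, so total successes = posterior α − prior α and total failures = posterior β − prior β.
Total across both batches: 38−12=26 defective items, 39−17=22 good items.
Subtract the second batch: 26−20=6 defective items and 22−4=18 good items.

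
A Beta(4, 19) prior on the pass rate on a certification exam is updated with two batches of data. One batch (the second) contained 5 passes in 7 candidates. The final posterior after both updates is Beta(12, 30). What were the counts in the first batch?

Because Beta–binomial updating is additive in the counts, the combined data contributed (α_post−α_prior, β_post−β_prior) successes and failures.
Total across both batches: 12−4=8 passes, 30−19=11 failures.
Subtract the second batch: 8−5=3 passes and 11−2=9 failures.

3 passes and 9 failures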